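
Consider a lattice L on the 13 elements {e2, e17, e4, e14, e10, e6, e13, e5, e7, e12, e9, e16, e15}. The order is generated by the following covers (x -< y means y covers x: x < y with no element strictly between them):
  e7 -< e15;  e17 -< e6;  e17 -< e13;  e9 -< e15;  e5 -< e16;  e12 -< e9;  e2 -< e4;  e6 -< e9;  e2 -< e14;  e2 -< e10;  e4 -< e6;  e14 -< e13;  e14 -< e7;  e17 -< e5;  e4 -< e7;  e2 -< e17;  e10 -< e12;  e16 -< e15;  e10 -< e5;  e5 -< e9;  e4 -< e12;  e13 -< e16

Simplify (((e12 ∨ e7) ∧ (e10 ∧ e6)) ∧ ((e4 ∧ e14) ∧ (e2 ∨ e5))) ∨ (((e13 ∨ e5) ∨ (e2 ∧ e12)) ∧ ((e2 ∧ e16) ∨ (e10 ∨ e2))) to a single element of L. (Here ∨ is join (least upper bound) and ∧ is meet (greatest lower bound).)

e12 ∨ e7 = e15
e10 ∧ e6 = e2
e15 ∧ e2 = e2
e4 ∧ e14 = e2
e2 ∨ e5 = e5
e2 ∧ e5 = e2
e2 ∧ e2 = e2
e13 ∨ e5 = e16
e2 ∧ e12 = e2
e16 ∨ e2 = e16
e2 ∧ e16 = e2
e10 ∨ e2 = e10
e2 ∨ e10 = e10
e16 ∧ e10 = e10
e2 ∨ e10 = e10

e10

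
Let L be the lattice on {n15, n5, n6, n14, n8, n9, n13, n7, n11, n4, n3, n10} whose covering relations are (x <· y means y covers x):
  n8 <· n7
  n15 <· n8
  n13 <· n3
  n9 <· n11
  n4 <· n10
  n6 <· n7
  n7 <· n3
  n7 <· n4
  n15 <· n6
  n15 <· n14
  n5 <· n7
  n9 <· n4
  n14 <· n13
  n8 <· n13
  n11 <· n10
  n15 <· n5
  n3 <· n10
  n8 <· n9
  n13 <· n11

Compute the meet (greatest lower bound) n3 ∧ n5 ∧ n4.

n5

Common lower bounds of {n3, n5, n4}: n15, n5.
The greatest among these is n5.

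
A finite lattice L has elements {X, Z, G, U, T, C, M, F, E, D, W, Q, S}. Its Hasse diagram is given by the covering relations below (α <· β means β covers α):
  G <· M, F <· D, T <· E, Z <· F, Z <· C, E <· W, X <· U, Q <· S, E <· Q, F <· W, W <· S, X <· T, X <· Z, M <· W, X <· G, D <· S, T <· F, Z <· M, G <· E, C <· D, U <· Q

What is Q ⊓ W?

E

Common lower bounds of {Q, W}: E, G, T, X.
The greatest among these is E.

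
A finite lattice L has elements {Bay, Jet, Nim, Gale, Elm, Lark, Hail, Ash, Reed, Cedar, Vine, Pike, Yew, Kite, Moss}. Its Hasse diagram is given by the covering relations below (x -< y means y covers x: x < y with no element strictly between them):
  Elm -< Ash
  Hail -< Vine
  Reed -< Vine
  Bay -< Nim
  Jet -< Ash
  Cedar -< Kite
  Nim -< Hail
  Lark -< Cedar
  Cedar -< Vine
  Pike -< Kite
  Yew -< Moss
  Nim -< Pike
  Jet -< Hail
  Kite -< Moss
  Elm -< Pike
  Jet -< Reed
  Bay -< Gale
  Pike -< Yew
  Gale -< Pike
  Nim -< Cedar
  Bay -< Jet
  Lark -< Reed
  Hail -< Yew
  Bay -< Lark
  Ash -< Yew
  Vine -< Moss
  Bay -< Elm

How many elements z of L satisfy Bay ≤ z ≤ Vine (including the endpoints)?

8

The interval [Bay, Vine] = {Bay, Cedar, Hail, Jet, Lark, Nim, Reed, Vine}, which has 8 elements.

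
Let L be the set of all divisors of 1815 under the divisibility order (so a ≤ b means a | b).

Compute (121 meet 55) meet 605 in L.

11

121 ∧ 55 = 11
11 ∧ 605 = 11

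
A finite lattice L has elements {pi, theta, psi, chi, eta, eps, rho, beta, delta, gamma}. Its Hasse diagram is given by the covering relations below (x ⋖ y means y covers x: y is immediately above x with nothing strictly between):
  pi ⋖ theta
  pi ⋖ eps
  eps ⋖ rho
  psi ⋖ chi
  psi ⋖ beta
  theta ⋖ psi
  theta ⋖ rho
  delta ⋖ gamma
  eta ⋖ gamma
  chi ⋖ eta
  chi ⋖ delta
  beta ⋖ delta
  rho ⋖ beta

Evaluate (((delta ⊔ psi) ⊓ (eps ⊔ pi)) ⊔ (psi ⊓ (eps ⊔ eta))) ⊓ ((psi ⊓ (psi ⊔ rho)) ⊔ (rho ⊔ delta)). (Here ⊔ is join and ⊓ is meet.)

delta ∨ psi = delta
eps ∨ pi = eps
delta ∧ eps = eps
eps ∨ eta = gamma
psi ∧ gamma = psi
eps ∨ psi = beta
psi ∨ rho = beta
psi ∧ beta = psi
rho ∨ delta = delta
psi ∨ delta = delta
beta ∧ delta = beta

beta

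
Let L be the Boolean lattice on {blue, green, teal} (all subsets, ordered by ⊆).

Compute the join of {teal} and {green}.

Under ⊆, join is union: {teal} ∪ {green} = {green,teal}.

{green,teal}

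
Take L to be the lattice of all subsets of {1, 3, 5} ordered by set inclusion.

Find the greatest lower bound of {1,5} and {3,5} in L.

Under ⊆, meet is intersection: {1,5} ∩ {3,5} = {5}.

{5}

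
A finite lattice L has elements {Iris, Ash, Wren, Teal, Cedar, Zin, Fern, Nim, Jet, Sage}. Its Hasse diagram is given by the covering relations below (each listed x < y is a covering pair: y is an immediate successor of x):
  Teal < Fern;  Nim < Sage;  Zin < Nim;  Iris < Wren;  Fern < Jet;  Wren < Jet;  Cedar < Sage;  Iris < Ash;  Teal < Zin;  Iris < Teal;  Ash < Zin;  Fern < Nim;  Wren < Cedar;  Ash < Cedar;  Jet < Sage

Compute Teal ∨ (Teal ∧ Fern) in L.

Teal

Teal ∧ Fern = Teal
Teal ∨ Teal = Teal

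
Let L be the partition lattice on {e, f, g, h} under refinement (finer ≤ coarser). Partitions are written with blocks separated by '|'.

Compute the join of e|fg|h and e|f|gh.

Common upper bounds of {e|fg|h, e|f|gh}: efgh, e|fgh.
The least among these is e|fgh.

e|fgh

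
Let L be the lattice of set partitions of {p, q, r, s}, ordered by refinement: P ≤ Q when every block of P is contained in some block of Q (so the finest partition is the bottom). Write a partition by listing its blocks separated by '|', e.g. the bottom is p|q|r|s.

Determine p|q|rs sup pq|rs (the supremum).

pq|rs

Common upper bounds of {p|q|rs, pq|rs}: pqrs, pq|rs.
The least among these is pq|rs.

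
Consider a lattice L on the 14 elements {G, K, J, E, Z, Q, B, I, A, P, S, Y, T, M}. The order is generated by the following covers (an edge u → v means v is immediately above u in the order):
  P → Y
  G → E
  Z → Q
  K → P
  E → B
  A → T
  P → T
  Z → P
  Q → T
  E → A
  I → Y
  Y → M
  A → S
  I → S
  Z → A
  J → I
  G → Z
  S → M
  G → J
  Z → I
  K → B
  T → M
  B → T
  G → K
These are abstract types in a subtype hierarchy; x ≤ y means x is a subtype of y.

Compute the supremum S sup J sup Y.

M

Common upper bounds of {S, J, Y}: M.
The least among these is M.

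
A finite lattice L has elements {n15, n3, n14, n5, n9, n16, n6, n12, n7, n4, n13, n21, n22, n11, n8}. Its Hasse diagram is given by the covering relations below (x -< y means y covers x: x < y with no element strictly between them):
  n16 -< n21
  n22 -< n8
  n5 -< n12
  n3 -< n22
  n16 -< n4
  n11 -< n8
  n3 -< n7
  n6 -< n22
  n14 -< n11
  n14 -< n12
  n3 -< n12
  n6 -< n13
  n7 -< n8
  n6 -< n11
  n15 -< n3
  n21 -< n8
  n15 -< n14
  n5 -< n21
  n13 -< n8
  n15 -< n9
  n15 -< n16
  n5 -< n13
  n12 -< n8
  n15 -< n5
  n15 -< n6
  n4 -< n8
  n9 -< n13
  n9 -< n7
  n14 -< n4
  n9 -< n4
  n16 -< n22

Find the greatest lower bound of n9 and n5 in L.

n15

Common lower bounds of {n9, n5}: n15.
The greatest among these is n15.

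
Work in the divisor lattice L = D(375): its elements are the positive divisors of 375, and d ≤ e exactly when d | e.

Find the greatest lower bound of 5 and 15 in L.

Common lower bounds of {5, 15}: 1, 5.
The greatest among these is 5.

5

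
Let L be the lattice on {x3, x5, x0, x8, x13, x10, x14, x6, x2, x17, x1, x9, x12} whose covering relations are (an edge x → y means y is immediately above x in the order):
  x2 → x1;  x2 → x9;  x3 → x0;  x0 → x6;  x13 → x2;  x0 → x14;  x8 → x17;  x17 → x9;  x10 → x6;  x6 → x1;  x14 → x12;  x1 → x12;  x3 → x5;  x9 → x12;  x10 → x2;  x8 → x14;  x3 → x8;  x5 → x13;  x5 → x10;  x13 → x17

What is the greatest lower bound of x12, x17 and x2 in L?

Common lower bounds of {x12, x17, x2}: x13, x3, x5.
The greatest among these is x13.

x13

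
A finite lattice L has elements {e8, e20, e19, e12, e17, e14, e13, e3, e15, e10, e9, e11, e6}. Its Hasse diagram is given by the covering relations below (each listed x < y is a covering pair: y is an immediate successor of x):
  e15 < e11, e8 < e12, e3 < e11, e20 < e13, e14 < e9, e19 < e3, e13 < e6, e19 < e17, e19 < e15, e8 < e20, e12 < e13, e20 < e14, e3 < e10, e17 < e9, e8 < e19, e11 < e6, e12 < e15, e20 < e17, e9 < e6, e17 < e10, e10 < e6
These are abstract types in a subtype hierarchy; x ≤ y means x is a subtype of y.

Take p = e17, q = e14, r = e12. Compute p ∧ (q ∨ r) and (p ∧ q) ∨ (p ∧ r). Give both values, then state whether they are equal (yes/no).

e17; e20; no

q ∨ r = e6, so p ∧ (q ∨ r) = e17 ∧ e6 = e17.
p ∧ q = e20 and p ∧ r = e8, so (p ∧ q) ∨ (p ∧ r) = e20 ∨ e8 = e20.
Equal: no.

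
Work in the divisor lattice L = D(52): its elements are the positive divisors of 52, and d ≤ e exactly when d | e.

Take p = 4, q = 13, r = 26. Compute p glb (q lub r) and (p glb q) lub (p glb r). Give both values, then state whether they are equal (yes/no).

2; 2; yes

q lub r = 26, so p glb (q lub r) = 4 glb 26 = 2.
p glb q = 1 and p glb r = 2, so (p glb q) lub (p glb r) = 1 lub 2 = 2.
Equal: yes.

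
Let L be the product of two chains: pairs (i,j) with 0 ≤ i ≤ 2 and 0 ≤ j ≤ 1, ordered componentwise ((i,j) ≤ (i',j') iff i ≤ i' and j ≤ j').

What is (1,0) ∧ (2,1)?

(1,0)

Common lower bounds of {(1,0), (2,1)}: (0,0), (1,0).
The greatest among these is (1,0).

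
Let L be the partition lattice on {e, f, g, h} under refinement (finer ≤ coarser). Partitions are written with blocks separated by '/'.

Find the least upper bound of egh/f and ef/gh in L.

The join of egh/f and ef/gh merges any blocks that overlap across the partitions, giving efgh.

efgh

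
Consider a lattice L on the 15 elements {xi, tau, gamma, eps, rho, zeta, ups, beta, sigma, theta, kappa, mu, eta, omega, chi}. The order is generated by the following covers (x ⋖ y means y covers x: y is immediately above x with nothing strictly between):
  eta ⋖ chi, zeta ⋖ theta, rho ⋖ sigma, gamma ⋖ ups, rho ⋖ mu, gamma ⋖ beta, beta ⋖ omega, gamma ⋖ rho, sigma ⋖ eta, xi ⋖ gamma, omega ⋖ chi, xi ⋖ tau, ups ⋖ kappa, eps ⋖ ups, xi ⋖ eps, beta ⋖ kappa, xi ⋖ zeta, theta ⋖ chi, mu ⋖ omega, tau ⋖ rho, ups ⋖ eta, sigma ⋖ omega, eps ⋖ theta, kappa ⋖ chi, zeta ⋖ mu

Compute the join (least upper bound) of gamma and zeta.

Common upper bounds of {gamma, zeta}: chi, mu, omega.
The least among these is mu.

mu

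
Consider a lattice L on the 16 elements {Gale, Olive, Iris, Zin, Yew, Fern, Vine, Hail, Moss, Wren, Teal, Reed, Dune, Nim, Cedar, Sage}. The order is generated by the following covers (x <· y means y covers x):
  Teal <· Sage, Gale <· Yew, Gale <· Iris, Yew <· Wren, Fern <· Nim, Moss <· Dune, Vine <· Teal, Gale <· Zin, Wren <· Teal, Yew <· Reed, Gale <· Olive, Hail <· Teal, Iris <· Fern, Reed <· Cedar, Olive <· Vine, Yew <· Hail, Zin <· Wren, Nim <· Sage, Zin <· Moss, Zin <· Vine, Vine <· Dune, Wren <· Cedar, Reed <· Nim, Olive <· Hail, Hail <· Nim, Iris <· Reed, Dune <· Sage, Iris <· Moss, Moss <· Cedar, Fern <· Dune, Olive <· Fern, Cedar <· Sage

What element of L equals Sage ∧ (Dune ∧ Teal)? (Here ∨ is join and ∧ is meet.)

Dune ∧ Teal = Vine
Sage ∧ Vine = Vine

Vine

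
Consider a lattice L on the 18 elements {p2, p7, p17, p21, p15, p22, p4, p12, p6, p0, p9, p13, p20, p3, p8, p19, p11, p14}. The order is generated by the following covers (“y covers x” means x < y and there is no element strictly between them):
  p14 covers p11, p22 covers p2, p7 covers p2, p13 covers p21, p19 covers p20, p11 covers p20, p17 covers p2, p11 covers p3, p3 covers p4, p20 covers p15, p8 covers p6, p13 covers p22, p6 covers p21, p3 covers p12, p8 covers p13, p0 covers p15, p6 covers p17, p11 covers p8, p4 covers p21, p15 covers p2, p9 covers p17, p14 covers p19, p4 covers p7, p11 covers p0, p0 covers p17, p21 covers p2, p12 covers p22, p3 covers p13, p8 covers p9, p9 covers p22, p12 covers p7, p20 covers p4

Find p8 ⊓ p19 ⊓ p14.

Common lower bounds of {p8, p19, p14}: p2, p21.
The greatest among these is p21.

p21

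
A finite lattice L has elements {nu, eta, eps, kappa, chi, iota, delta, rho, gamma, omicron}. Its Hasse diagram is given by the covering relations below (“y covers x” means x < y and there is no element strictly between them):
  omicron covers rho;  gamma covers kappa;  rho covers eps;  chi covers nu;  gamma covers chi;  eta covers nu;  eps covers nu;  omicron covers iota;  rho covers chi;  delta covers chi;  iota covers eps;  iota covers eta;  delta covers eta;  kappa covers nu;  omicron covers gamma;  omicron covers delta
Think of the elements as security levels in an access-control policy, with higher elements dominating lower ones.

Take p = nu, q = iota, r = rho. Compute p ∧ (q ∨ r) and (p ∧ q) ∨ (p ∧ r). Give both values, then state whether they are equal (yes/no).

nu; nu; yes

q ∨ r = omicron, so p ∧ (q ∨ r) = nu ∧ omicron = nu.
p ∧ q = nu and p ∧ r = nu, so (p ∧ q) ∨ (p ∧ r) = nu ∨ nu = nu.
Equal: yes.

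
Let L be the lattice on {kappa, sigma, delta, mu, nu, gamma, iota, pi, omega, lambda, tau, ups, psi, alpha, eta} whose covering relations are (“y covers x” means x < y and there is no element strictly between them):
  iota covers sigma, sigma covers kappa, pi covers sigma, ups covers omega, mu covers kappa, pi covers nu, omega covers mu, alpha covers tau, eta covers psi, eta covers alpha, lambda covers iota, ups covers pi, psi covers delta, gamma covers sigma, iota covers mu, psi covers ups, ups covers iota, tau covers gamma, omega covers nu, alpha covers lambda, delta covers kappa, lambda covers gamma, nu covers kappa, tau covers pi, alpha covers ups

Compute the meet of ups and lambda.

Common lower bounds of {ups, lambda}: iota, kappa, mu, sigma.
The greatest among these is iota.

iota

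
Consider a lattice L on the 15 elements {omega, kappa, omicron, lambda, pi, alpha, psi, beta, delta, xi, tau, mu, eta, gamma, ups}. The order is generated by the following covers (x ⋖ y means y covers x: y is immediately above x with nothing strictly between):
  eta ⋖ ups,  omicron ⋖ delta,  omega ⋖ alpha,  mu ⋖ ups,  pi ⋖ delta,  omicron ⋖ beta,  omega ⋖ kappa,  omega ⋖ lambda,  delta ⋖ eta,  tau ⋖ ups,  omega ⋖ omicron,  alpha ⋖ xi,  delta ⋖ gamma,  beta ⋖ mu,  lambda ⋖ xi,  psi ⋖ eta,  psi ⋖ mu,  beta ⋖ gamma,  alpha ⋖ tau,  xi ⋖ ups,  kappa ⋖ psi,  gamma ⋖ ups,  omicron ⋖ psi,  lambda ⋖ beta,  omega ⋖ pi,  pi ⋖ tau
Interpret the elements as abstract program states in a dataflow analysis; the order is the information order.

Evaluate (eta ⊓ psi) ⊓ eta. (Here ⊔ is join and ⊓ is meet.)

eta ∧ psi = psi
psi ∧ eta = psi

psi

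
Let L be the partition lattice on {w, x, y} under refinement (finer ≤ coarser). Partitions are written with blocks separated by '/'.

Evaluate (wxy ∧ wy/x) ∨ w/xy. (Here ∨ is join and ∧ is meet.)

wxy

wxy ∧ wy/x = wy/x
wy/x ∨ w/xy = wxy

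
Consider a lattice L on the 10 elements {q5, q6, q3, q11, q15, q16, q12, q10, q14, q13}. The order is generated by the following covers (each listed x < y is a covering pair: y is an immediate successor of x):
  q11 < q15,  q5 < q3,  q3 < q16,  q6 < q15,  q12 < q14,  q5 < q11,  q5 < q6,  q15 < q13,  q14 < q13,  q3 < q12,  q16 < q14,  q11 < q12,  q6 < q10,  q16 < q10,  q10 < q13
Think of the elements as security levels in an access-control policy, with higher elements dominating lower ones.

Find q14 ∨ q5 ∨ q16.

Common upper bounds of {q14, q5, q16}: q13, q14.
The least among these is q14.

q14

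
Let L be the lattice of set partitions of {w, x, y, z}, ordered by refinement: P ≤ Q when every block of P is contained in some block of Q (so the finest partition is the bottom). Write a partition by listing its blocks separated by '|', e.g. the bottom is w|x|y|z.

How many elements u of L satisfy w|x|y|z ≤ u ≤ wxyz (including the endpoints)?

The interval [w|x|y|z, wxyz] = {wxyz, wxy|z, wxz|y, wx|yz, wx|y|z, wyz|x, wy|xz, wy|x|z, wz|xy, wz|x|y, w|xyz, w|xy|z, w|xz|y, w|x|yz, w|x|y|z}, which has 15 elements.

15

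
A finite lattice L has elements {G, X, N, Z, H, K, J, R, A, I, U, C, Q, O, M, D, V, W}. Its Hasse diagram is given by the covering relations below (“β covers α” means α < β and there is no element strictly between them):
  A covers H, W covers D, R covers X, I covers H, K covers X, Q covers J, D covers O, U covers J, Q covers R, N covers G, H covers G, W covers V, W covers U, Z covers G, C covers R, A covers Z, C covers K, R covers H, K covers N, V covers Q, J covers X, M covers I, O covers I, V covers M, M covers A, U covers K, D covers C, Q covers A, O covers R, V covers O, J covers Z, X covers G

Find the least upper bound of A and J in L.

Q

Common upper bounds of {A, J}: Q, V, W.
The least among these is Q.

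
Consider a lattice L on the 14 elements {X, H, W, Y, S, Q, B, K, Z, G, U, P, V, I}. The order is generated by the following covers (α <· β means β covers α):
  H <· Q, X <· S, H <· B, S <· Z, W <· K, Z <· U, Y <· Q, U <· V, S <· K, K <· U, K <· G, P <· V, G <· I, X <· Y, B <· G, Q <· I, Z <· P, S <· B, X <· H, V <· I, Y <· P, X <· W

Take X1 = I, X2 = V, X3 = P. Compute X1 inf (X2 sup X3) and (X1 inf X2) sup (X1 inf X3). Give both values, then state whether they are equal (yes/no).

V; V; yes

X2 sup X3 = V, so X1 inf (X2 sup X3) = I inf V = V.
X1 inf X2 = V and X1 inf X3 = P, so (X1 inf X2) sup (X1 inf X3) = V sup P = V.
Equal: yes.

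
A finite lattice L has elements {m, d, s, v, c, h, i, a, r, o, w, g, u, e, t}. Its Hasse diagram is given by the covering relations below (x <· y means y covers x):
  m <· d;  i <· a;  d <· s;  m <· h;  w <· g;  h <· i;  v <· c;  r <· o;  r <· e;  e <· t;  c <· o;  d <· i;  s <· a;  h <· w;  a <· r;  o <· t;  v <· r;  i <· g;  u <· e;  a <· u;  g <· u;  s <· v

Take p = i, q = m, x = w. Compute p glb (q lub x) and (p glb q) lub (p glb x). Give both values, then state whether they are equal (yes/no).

q lub x = w, so p glb (q lub x) = i glb w = h.
p glb q = m and p glb x = h, so (p glb q) lub (p glb x) = m lub h = h.
Equal: yes.

h; h; yes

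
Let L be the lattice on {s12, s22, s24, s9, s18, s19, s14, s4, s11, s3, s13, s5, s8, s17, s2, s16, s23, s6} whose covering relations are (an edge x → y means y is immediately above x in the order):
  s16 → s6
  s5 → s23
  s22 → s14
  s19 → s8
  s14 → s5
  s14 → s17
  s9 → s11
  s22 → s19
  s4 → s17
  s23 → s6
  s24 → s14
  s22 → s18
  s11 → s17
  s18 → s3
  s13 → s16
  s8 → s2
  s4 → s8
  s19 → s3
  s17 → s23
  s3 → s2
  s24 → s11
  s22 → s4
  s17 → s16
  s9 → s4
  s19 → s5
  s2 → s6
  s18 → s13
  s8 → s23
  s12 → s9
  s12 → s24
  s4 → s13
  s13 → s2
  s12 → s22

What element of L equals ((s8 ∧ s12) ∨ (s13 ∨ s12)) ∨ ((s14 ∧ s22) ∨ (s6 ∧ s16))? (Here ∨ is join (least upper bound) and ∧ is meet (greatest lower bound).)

s8 ∧ s12 = s12
s13 ∨ s12 = s13
s12 ∨ s13 = s13
s14 ∧ s22 = s22
s6 ∧ s16 = s16
s22 ∨ s16 = s16
s13 ∨ s16 = s16

s16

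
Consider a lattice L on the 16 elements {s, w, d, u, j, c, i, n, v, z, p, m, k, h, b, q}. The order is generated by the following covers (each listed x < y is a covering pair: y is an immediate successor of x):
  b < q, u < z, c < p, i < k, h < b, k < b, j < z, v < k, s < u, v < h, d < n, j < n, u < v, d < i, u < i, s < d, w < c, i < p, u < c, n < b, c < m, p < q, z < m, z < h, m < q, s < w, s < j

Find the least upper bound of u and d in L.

Common upper bounds of {u, d}: b, i, k, p, q.
The least among these is i.

i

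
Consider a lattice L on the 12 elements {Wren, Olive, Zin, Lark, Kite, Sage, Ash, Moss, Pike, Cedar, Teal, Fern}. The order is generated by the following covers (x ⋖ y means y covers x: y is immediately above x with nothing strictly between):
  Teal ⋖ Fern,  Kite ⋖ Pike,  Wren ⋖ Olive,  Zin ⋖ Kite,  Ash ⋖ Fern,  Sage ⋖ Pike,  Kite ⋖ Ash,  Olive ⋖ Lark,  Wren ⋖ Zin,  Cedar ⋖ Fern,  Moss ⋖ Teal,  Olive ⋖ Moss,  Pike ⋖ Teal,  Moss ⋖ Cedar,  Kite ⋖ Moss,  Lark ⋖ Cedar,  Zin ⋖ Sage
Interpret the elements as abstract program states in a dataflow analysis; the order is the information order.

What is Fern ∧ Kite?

Kite

Common lower bounds of {Fern, Kite}: Kite, Wren, Zin.
The greatest among these is Kite.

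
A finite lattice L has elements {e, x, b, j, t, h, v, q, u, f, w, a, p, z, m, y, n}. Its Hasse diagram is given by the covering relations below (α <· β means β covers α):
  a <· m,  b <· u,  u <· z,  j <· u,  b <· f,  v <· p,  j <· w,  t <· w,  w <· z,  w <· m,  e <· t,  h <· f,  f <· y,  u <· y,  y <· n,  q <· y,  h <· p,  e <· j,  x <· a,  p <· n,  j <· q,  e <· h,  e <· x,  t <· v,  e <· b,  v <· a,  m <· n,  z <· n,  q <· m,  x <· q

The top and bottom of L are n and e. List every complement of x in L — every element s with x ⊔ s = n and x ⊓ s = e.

Need s with x ∨ s = n and x ∧ s = e.
Checking each element gives: p, z.

p, z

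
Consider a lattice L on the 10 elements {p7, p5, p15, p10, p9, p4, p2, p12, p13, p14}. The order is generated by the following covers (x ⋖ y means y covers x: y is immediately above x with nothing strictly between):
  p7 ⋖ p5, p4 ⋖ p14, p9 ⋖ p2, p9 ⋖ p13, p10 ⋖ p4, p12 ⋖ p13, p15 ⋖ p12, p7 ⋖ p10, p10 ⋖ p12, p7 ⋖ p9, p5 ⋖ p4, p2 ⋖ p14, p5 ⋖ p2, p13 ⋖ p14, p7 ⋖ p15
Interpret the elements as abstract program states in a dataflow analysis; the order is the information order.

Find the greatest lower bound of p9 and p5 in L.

p7

Common lower bounds of {p9, p5}: p7.
The greatest among these is p7.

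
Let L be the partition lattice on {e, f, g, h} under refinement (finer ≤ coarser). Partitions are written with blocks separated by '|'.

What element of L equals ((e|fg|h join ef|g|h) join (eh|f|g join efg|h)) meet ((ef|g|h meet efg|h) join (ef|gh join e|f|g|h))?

ef|gh

e|fg|h ∨ ef|g|h = efg|h
eh|f|g ∨ efg|h = efgh
efg|h ∨ efgh = efgh
ef|g|h ∧ efg|h = ef|g|h
ef|gh ∨ e|f|g|h = ef|gh
ef|g|h ∨ ef|gh = ef|gh
efgh ∧ ef|gh = ef|gh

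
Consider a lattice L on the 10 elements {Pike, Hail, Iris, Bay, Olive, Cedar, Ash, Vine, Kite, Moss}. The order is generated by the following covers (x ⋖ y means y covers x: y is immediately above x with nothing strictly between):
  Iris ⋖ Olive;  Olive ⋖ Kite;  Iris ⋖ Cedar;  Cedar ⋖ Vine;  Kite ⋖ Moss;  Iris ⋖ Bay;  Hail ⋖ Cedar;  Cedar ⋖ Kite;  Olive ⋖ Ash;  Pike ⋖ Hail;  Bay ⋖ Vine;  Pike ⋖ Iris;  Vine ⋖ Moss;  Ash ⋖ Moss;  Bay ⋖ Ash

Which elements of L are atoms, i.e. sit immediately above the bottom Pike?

The atoms are exactly the elements that cover Pike: Hail, Iris.

Hail, Iris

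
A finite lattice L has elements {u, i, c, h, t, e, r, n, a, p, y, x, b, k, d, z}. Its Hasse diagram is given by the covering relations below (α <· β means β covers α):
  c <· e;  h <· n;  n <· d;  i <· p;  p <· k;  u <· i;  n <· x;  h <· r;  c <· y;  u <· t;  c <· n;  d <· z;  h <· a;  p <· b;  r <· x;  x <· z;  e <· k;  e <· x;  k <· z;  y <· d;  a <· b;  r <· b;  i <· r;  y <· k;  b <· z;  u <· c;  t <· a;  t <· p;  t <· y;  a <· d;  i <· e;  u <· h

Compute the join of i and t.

p

Common upper bounds of {i, t}: b, k, p, z.
The least among these is p.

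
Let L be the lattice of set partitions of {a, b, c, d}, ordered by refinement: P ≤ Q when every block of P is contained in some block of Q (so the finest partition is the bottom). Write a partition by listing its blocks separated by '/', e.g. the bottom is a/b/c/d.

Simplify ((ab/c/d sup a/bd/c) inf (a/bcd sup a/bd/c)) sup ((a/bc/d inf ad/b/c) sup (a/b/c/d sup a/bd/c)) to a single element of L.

a/bd/c

ab/c/d ∨ a/bd/c = abd/c
a/bcd ∨ a/bd/c = a/bcd
abd/c ∧ a/bcd = a/bd/c
a/bc/d ∧ ad/b/c = a/b/c/d
a/b/c/d ∨ a/bd/c = a/bd/c
a/b/c/d ∨ a/bd/c = a/bd/c
a/bd/c ∨ a/bd/c = a/bd/c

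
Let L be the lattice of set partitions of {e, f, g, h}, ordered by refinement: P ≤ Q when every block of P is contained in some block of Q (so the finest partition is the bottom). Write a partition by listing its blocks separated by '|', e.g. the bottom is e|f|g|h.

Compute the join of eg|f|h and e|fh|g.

The join of eg|f|h and e|fh|g merges any blocks that overlap across the partitions, giving eg|fh.

eg|fh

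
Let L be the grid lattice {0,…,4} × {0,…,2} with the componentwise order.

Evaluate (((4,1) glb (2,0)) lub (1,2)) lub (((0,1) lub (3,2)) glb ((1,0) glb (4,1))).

(2,2)

(4,1) ∧ (2,0) = (2,0)
(2,0) ∨ (1,2) = (2,2)
(0,1) ∨ (3,2) = (3,2)
(1,0) ∧ (4,1) = (1,0)
(3,2) ∧ (1,0) = (1,0)
(2,2) ∨ (1,0) = (2,2)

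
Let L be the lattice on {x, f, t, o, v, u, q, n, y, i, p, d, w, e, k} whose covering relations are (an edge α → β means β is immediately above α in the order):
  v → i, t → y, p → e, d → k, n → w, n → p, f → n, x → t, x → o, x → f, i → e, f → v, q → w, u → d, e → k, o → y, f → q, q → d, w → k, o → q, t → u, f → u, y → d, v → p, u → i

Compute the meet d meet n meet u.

f

Common lower bounds of {d, n, u}: f, x.
The greatest among these is f.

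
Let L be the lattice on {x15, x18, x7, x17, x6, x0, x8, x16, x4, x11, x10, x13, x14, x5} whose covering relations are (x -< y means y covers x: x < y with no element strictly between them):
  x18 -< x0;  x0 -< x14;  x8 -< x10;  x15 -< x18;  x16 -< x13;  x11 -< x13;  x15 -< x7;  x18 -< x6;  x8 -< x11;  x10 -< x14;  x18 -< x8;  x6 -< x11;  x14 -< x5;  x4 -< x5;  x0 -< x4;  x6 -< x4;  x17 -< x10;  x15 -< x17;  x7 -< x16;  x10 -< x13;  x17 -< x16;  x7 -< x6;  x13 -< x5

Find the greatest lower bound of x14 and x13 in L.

x10

Common lower bounds of {x14, x13}: x10, x15, x17, x18, x8.
The greatest among these is x10.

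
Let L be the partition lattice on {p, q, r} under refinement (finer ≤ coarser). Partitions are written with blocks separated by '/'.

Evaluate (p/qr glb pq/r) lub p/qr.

p/qr ∧ pq/r = p/q/r
p/q/r ∨ p/qr = p/qr

p/qr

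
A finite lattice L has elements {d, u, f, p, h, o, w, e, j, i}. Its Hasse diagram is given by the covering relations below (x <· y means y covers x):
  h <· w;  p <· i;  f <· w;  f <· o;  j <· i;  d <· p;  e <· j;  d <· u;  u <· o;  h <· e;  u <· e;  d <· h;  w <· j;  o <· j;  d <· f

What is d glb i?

d

Common lower bounds of {d, i}: d.
The greatest among these is d.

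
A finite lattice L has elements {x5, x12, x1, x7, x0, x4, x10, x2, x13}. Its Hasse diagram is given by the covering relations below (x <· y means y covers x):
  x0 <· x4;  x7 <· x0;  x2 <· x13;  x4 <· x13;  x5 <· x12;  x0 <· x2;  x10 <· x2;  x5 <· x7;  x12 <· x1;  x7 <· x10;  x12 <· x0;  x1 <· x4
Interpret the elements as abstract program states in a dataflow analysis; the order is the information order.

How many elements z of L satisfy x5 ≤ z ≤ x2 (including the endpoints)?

6

The interval [x5, x2] = {x0, x10, x12, x2, x5, x7}, which has 6 elements.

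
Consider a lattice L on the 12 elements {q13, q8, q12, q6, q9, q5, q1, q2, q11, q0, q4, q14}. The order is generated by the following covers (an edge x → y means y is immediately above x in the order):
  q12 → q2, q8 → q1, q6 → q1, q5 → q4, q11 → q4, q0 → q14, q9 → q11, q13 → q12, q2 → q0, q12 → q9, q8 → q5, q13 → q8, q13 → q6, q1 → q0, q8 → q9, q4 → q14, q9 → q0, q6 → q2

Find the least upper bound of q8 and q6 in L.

q1

Common upper bounds of {q8, q6}: q0, q1, q14.
The least among these is q1.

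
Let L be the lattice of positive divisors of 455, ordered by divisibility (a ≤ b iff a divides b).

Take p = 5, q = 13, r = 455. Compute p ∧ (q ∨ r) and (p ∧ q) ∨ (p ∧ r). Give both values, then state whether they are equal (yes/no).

5; 5; yes

q ∨ r = 455, so p ∧ (q ∨ r) = 5 ∧ 455 = 5.
p ∧ q = 1 and p ∧ r = 5, so (p ∧ q) ∨ (p ∧ r) = 1 ∨ 5 = 5.
Equal: yes.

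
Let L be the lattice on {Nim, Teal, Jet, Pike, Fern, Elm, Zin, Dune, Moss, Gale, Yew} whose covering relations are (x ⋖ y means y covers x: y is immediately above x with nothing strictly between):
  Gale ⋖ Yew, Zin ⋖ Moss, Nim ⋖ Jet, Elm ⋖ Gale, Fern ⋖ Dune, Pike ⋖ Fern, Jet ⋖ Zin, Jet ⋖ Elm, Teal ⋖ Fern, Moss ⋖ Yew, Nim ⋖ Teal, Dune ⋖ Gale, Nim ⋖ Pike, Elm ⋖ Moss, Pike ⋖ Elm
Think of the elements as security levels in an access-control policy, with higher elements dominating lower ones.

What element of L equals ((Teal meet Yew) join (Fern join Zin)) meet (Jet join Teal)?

Teal ∧ Yew = Teal
Fern ∨ Zin = Yew
Teal ∨ Yew = Yew
Jet ∨ Teal = Gale
Yew ∧ Gale = Gale

Gale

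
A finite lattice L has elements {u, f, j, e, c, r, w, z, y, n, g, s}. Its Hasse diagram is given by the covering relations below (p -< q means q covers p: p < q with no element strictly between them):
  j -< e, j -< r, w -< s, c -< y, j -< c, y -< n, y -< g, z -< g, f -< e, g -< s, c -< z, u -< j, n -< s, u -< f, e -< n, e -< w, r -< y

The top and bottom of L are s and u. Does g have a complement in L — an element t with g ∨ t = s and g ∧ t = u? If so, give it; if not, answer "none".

f

Need t with g ∨ t = s and g ∧ t = u.
Checking each element gives: f.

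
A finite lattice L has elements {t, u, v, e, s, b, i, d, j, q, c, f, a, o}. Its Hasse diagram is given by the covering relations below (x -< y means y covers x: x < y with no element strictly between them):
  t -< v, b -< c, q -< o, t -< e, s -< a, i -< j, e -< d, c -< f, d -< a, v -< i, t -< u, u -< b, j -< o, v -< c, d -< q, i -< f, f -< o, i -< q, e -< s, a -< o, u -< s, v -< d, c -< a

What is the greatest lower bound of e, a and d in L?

Common lower bounds of {e, a, d}: e, t.
The greatest among these is e.

e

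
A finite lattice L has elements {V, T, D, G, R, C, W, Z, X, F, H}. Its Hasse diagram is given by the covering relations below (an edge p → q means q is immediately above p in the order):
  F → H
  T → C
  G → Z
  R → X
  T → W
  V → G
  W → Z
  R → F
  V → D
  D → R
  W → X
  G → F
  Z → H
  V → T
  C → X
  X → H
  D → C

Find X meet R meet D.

Common lower bounds of {X, R, D}: D, V.
The greatest among these is D.

D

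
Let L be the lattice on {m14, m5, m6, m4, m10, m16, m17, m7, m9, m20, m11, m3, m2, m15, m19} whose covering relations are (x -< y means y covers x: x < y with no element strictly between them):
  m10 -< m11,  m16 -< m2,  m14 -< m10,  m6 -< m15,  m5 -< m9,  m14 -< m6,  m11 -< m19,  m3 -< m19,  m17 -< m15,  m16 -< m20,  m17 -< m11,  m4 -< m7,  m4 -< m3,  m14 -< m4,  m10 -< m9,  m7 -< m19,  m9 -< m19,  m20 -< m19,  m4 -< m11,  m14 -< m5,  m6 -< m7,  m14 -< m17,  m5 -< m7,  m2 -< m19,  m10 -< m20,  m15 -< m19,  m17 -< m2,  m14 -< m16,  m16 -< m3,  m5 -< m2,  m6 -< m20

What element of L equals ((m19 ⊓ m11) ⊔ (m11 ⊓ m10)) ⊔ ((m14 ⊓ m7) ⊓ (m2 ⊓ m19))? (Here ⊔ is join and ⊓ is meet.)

m19 ∧ m11 = m11
m11 ∧ m10 = m10
m11 ∨ m10 = m11
m14 ∧ m7 = m14
m2 ∧ m19 = m2
m14 ∧ m2 = m14
m11 ∨ m14 = m11

m11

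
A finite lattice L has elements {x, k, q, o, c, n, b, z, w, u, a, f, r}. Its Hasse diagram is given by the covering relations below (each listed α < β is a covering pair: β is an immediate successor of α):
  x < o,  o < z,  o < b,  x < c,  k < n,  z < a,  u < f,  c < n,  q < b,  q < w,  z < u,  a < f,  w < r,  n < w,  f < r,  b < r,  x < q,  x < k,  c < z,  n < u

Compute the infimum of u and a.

Common lower bounds of {u, a}: c, o, x, z.
The greatest among these is z.

z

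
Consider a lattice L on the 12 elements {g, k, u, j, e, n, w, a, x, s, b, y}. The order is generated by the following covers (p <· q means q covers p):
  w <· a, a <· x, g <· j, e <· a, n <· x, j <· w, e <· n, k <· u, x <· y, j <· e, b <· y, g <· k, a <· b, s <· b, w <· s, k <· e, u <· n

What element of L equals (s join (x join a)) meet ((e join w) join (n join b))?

y

x ∨ a = x
s ∨ x = y
e ∨ w = a
n ∨ b = y
a ∨ y = y
y ∧ y = y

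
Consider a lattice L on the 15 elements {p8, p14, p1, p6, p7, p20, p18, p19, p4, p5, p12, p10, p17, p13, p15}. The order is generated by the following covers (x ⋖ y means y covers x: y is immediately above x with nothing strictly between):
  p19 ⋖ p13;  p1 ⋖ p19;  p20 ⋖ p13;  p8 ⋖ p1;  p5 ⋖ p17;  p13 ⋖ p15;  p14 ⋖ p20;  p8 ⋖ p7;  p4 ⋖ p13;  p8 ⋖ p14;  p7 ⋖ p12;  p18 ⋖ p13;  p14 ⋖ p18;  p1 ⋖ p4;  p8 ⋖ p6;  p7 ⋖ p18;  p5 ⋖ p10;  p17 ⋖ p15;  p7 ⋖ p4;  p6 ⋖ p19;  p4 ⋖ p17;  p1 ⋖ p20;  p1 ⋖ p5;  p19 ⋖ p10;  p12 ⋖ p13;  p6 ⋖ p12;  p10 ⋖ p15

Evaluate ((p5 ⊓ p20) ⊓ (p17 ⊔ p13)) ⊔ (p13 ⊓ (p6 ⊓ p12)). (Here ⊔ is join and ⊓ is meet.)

p19

p5 ∧ p20 = p1
p17 ∨ p13 = p15
p1 ∧ p15 = p1
p6 ∧ p12 = p6
p13 ∧ p6 = p6
p1 ∨ p6 = p19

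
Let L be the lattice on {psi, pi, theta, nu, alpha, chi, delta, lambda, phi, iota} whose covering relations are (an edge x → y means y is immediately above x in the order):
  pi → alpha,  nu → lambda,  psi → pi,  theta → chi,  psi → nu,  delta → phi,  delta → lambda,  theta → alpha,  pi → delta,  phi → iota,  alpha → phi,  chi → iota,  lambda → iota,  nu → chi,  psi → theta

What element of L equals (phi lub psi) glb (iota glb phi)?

phi ∨ psi = phi
iota ∧ phi = phi
phi ∧ phi = phi

phi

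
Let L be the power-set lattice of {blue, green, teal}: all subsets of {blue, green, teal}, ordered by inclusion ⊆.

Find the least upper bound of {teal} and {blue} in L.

Under ⊆, join is union: {teal} ∪ {blue} = {blue,teal}.

{blue,teal}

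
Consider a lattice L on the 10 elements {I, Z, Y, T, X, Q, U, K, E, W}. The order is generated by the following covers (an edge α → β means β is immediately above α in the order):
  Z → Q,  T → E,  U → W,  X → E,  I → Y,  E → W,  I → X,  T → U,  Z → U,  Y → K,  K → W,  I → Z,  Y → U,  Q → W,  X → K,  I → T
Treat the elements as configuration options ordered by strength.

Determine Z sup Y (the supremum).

Common upper bounds of {Z, Y}: U, W.
The least among these is U.

U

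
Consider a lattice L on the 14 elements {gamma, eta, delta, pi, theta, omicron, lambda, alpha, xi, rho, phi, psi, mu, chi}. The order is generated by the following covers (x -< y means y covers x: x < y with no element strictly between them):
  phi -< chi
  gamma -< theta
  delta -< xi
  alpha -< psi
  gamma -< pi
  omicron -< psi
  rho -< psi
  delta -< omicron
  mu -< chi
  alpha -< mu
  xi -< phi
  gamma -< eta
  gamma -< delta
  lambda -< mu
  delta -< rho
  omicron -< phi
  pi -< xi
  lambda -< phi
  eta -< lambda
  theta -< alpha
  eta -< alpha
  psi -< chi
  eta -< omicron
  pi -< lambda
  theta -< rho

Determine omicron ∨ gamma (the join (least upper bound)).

omicron

Common upper bounds of {omicron, gamma}: chi, omicron, phi, psi.
The least among these is omicron.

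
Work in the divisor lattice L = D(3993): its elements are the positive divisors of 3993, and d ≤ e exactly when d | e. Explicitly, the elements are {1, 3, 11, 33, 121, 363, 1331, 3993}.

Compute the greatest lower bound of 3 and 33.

3

In the divisibility order, the meet is the greatest common divisor: gcd(3, 33) = 3.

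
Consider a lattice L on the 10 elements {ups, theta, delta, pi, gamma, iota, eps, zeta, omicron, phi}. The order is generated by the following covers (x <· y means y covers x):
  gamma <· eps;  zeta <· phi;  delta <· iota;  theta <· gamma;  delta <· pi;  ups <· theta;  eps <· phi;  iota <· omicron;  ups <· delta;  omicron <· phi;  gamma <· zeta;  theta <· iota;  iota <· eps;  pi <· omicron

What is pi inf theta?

Common lower bounds of {pi, theta}: ups.
The greatest among these is ups.

ups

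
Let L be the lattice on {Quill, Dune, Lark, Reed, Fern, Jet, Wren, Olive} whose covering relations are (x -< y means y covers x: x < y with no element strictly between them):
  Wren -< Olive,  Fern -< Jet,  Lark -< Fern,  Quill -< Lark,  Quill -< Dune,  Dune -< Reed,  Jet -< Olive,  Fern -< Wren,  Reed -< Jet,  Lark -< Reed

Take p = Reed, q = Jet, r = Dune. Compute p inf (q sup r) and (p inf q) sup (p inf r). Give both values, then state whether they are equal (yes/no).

q sup r = Jet, so p inf (q sup r) = Reed inf Jet = Reed.
p inf q = Reed and p inf r = Dune, so (p inf q) sup (p inf r) = Reed sup Dune = Reed.
Equal: yes.

Reed; Reed; yes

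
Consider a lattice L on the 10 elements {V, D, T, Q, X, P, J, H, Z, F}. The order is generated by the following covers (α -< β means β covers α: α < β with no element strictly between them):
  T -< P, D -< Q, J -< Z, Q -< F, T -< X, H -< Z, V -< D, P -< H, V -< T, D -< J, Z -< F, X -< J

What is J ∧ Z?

J

Common lower bounds of {J, Z}: D, J, T, V, X.
The greatest among these is J.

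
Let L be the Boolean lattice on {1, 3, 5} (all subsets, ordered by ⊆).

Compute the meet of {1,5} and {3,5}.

{5}

Under ⊆, meet is intersection: {1,5} ∩ {3,5} = {5}.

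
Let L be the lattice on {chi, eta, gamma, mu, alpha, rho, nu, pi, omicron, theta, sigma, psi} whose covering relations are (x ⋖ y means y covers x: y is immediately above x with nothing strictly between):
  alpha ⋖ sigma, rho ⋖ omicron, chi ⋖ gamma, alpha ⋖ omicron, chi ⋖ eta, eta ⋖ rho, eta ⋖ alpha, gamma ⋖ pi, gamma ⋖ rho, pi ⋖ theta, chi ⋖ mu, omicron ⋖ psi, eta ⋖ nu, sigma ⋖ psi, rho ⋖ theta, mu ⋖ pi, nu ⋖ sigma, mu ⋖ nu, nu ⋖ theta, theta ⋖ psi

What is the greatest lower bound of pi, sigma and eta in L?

chi

Common lower bounds of {pi, sigma, eta}: chi.
The greatest among these is chi.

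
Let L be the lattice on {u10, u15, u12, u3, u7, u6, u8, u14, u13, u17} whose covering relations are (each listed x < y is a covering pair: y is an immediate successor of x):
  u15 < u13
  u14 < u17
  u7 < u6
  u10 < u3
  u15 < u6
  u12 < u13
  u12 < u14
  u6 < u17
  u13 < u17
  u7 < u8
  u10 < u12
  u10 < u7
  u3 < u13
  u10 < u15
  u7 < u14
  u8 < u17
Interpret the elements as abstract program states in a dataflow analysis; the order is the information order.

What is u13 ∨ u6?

Common upper bounds of {u13, u6}: u17.
The least among these is u17.

u17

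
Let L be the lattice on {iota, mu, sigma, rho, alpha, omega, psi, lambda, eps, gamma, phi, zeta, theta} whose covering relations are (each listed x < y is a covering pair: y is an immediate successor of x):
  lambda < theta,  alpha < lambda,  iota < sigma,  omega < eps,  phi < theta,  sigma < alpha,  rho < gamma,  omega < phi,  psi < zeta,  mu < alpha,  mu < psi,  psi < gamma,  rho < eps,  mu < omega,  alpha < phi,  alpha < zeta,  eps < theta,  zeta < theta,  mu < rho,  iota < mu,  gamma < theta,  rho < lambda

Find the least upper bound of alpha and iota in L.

alpha

Common upper bounds of {alpha, iota}: alpha, lambda, phi, theta, zeta.
The least among these is alpha.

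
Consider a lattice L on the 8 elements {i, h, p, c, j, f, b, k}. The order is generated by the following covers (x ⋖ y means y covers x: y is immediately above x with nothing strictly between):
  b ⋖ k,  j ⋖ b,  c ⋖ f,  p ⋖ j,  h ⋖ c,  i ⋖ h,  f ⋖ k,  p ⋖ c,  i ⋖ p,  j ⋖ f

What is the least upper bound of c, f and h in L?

f

Common upper bounds of {c, f, h}: f, k.
The least among these is f.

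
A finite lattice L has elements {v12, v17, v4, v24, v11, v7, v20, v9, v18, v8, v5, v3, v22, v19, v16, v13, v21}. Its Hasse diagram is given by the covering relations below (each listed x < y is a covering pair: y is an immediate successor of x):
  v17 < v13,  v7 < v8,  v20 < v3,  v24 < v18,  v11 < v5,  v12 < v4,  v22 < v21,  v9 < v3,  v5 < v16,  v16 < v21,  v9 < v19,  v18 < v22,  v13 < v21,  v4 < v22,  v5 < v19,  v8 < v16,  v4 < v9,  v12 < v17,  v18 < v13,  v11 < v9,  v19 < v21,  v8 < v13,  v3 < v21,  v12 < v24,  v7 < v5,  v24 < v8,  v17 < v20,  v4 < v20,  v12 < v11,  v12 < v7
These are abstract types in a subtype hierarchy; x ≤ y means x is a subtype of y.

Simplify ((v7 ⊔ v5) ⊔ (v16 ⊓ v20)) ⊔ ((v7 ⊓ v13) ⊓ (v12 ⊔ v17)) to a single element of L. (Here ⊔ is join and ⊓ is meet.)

v7 ∨ v5 = v5
v16 ∧ v20 = v12
v5 ∨ v12 = v5
v7 ∧ v13 = v7
v12 ∨ v17 = v17
v7 ∧ v17 = v12
v5 ∨ v12 = v5

v5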